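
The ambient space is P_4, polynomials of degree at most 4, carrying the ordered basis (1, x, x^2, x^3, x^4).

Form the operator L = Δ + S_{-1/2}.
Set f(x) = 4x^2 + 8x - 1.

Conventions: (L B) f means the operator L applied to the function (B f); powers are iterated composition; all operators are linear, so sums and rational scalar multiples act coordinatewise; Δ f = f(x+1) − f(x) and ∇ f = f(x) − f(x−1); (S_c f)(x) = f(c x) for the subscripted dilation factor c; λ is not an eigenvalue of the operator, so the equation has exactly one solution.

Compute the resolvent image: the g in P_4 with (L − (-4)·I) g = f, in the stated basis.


g(x) = (16/17)x^2 + (208/119)x - 439/595

write g with unknown coordinates in the stated basis and equate coefficients in (L − (-4)·I) g = f
solving from the highest basis element down gives g = (16/17)x^2 + (208/119)x - 439/595
check: L g = (4/17)x^2 + (120/119)x + 1161/595
so L g − (-4)·g = 4x^2 + 8x - 1 = f ✓


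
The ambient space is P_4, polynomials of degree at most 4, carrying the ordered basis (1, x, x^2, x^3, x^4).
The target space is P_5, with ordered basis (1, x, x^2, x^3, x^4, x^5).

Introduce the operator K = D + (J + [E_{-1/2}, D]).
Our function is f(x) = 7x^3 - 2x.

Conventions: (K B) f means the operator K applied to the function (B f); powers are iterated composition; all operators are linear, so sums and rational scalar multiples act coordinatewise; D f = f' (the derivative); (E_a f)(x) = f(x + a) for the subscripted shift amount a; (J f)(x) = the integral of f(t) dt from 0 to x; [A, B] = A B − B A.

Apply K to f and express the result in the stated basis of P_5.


D f = 21x^2 - 2
J f = (7/4)x^4 - x^2
D f = 21x^2 - 2
E_{-1/2} D f = 21x^2 - 21x + 13/4
E_{-1/2} f = 7x^3 - (21/2)x^2 + (13/4)x + 1/8
D E_{-1/2} f = 21x^2 - 21x + 13/4
[E_{-1/2}, D] f = 0
(J + [E_{-1/2}, D]) f = (7/4)x^4 - x^2
(D + (J + [E_{-1/2}, D])) f = (7/4)x^4 + 20x^2 - 2

the result is g(x) = (7/4)x^4 + 20x^2 - 2


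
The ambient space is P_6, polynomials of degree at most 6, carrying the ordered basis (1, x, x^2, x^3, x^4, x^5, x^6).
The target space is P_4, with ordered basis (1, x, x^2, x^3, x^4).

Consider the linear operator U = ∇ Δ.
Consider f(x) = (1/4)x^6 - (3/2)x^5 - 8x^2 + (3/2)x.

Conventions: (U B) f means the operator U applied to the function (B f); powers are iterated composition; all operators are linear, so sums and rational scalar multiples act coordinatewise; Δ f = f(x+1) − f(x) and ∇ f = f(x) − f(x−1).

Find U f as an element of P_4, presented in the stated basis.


the result is g(x) = (15/2)x^4 - 30x^3 + (15/2)x^2 - 15x - 31/2

Δ f = (3/2)x^5 - (15/4)x^4 - 10x^3 - (45/4)x^2 - 22x - 31/4
∇ Δ f = (15/2)x^4 - 30x^3 + (15/2)x^2 - 15x - 31/2


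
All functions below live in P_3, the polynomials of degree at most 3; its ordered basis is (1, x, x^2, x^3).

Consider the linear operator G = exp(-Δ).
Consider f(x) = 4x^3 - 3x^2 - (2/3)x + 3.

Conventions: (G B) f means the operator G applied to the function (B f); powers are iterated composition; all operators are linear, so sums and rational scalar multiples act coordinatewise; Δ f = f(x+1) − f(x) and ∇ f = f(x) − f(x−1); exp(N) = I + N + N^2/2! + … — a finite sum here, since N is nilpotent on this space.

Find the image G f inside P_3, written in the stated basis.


the result is g(x) = 4x^3 - 15x^2 + (16/3)x + 23/3

order-1 term: -12x^2 - 6x - 1/3
order-2 term: 12x + 9
order-3 term: -4
the series for exp(-Δ) f terminates at order 3
exp(-Δ) f = 4x^3 - 15x^2 + (16/3)x + 23/3


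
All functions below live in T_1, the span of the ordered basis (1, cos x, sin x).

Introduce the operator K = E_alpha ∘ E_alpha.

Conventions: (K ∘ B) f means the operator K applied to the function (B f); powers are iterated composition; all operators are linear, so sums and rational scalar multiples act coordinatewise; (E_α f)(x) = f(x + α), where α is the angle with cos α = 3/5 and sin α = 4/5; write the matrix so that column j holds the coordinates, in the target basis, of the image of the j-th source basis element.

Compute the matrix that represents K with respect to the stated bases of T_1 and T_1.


image of 1: 1
image of cos x: -(7/25)cos x - (24/25)sin x
image of sin x: (24/25)cos x - (7/25)sin x
each image's coordinates form column j of the matrix

the matrix is [[1, 0, 0]; [0, -7/25, 24/25]; [0, -24/25, -7/25]] (rows listed top to bottom)


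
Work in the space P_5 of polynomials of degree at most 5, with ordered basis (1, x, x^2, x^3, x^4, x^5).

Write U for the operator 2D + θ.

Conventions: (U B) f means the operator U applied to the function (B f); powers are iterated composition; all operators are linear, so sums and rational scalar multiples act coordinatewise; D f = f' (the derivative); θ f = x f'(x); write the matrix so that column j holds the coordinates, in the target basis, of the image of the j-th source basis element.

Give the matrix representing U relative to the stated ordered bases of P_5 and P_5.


the matrix is [[0, 2, 0, 0, 0, 0]; [0, 1, 4, 0, 0, 0]; [0, 0, 2, 6, 0, 0]; [0, 0, 0, 3, 8, 0]; [0, 0, 0, 0, 4, 10]; [0, 0, 0, 0, 0, 5]] (rows listed top to bottom)

image of 1: 0
image of x: x + 2
image of x^2: 2x^2 + 4x
image of x^3: 3x^3 + 6x^2
image of x^4: 4x^4 + 8x^3
image of x^5: 5x^5 + 10x^4
each image's coordinates form column j of the matrix


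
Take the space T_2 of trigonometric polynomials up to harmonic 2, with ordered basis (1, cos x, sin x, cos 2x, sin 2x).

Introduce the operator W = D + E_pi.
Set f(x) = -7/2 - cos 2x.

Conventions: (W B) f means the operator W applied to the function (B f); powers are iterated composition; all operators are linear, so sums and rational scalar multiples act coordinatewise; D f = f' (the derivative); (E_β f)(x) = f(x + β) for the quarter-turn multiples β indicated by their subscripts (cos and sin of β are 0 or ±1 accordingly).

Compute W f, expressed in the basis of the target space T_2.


g(x) = -7/2 - cos 2x + 2sin 2x

D f = 2sin 2x
E_pi f = -7/2 - cos 2x
(D + E_pi) f = -7/2 - cos 2x + 2sin 2x


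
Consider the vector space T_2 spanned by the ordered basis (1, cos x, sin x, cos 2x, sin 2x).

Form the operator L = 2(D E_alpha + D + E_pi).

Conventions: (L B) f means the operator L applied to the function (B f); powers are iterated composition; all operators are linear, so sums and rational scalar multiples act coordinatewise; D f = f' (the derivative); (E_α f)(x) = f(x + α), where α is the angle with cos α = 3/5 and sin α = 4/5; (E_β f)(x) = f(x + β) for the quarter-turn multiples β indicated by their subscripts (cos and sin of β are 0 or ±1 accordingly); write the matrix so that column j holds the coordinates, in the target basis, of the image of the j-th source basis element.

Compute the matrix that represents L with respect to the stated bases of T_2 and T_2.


image of 1: 2
image of cos x: -(18/5)cos x - (16/5)sin x
image of sin x: (16/5)cos x - (18/5)sin x
image of cos 2x: -(46/25)cos 2x - (72/25)sin 2x
image of sin 2x: (72/25)cos 2x - (46/25)sin 2x
each image's coordinates form column j of the matrix

the matrix is [[2, 0, 0, 0, 0]; [0, -18/5, 16/5, 0, 0]; [0, -16/5, -18/5, 0, 0]; [0, 0, 0, -46/25, 72/25]; [0, 0, 0, -72/25, -46/25]] (rows listed top to bottom)


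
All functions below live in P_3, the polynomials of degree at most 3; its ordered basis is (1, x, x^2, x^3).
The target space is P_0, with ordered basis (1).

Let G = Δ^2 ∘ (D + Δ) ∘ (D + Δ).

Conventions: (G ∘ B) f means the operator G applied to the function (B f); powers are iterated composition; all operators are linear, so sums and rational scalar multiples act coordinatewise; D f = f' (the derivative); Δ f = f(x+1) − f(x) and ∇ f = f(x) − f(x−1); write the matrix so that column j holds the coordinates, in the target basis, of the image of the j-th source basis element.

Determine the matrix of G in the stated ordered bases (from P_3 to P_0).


image of 1: 0
image of x: 0
image of x^2: 0
image of x^3: 0
each image's coordinates form column j of the matrix

the matrix is [[0, 0, 0, 0]] (rows listed top to bottom)


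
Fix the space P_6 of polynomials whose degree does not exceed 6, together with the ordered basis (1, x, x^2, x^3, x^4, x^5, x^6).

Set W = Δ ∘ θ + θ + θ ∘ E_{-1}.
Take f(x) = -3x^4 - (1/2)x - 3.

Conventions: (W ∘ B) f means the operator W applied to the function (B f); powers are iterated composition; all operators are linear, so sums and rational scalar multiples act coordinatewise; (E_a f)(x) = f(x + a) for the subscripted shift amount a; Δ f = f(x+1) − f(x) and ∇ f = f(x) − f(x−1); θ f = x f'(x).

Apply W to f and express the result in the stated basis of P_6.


the result is g(x) = -24x^4 - 12x^3 - 108x^2 - 37x - 25/2

θ f = -12x^4 - (1/2)x
Δ θ f = -48x^3 - 72x^2 - 48x - 25/2
θ f = -12x^4 - (1/2)x
E_{-1} f = -3x^4 + 12x^3 - 18x^2 + (23/2)x - 11/2
θ E_{-1} f = -12x^4 + 36x^3 - 36x^2 + (23/2)x
(Δ ∘ θ + θ + θ ∘ E_{-1}) f = -24x^4 - 12x^3 - 108x^2 - 37x - 25/2


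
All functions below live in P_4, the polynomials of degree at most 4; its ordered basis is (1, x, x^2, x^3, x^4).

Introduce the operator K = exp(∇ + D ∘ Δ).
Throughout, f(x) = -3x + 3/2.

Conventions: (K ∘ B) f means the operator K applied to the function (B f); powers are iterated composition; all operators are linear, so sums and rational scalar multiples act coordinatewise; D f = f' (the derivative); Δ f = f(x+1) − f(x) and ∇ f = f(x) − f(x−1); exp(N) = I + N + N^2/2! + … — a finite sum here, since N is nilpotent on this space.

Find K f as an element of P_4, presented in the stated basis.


the result is g(x) = -3x - 3/2

order-1 term: -3
the series for exp(∇ + D ∘ Δ) f terminates at order 1
exp(∇ + D ∘ Δ) f = -3x - 3/2


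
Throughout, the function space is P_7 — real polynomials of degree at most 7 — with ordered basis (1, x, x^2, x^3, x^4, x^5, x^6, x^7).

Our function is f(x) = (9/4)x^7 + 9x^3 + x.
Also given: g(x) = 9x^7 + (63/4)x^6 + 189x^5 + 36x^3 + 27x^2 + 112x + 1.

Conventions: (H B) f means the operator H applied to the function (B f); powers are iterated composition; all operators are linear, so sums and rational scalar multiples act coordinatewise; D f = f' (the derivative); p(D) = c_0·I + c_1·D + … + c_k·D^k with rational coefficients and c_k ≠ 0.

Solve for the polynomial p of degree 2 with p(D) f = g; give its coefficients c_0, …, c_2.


c_0 = 4, c_1 = 1, c_2 = 2

D^0 f = (9/4)x^7 + 9x^3 + x
D^1 f = (63/4)x^6 + 27x^2 + 1
D^2 f = (189/2)x^5 + 54x
matching coefficients of g against c_0 f + c_1 Df + … from the top degree down determines the c_i
solution: c_0 = 4, c_1 = 1, c_2 = 2


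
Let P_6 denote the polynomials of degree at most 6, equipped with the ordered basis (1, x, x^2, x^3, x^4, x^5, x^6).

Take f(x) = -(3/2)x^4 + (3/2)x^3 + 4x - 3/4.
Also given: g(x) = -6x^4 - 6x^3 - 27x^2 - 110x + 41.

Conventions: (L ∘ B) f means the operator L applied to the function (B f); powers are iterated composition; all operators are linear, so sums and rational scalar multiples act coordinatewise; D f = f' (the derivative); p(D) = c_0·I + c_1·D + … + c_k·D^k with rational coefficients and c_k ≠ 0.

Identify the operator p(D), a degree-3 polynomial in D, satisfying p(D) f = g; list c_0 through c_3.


D^0 f = -(3/2)x^4 + (3/2)x^3 + 4x - 3/4
D^1 f = -6x^3 + (9/2)x^2 + 4
D^2 f = -18x^2 + 9x
D^3 f = -36x + 9
matching coefficients of g against c_0 f + c_1 Df + … from the top degree down determines the c_i
solution: c_0 = 4, c_1 = 2, c_2 = 2, c_3 = 4

c_0 = 4, c_1 = 2, c_2 = 2, c_3 = 4


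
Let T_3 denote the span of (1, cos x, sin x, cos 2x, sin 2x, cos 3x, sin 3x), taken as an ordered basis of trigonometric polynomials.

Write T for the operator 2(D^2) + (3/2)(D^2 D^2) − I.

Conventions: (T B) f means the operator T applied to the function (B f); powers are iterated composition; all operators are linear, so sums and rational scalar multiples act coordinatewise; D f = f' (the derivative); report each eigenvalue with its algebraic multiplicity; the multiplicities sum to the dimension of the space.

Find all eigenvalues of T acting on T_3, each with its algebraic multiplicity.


image of 1: -1
image of cos x: -(3/2)cos x
image of sin x: -(3/2)sin x
image of cos 2x: 15cos 2x
image of sin 2x: 15sin 2x
image of cos 3x: (205/2)cos 3x
image of sin 3x: (205/2)sin 3x
the matrix is diagonal; its diagonal is (-1, -3/2, -3/2, 15, 15, 205/2, 205/2)
for a triangular matrix the eigenvalues are the diagonal entries, with algebraic multiplicity their repetition count

λ = -3/2 (multiplicity 2), λ = -1 (multiplicity 1), λ = 15 (multiplicity 2), λ = 205/2 (multiplicity 2)


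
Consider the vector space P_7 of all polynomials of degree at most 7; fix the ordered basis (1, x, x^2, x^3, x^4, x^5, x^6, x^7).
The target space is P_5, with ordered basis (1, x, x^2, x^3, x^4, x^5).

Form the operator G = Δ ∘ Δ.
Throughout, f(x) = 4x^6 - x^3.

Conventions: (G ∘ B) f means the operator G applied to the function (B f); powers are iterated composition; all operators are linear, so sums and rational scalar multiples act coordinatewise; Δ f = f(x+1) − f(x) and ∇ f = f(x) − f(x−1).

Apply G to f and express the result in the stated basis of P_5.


the image equals g(x) = 120x^4 + 480x^3 + 840x^2 + 714x + 242

Δ f = 24x^5 + 60x^4 + 80x^3 + 57x^2 + 21x + 3
Δ Δ f = 120x^4 + 480x^3 + 840x^2 + 714x + 242


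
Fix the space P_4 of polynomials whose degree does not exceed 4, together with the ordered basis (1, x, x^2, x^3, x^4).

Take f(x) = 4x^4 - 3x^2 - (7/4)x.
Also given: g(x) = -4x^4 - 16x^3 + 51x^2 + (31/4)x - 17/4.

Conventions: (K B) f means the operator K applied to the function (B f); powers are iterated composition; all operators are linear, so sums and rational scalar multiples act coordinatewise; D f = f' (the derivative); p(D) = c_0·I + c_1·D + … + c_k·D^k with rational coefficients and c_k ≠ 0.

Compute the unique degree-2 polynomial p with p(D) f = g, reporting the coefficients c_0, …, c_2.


D^0 f = 4x^4 - 3x^2 - (7/4)x
D^1 f = 16x^3 - 6x - 7/4
D^2 f = 48x^2 - 6
matching coefficients of g against c_0 f + c_1 Df + … from the top degree down determines the c_i
solution: c_0 = -1, c_1 = -1, c_2 = 1

c_0 = -1, c_1 = -1, c_2 = 1


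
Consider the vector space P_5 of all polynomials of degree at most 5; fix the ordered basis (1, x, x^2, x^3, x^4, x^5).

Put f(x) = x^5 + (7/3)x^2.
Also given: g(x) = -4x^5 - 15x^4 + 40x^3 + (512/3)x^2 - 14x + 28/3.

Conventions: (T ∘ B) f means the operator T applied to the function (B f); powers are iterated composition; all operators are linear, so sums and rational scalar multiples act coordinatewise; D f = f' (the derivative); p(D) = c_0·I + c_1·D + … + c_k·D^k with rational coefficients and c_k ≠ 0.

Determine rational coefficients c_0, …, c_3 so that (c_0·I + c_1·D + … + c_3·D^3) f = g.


D^0 f = x^5 + (7/3)x^2
D^1 f = 5x^4 + (14/3)x
D^2 f = 20x^3 + 14/3
D^3 f = 60x^2
matching coefficients of g against c_0 f + c_1 Df + … from the top degree down determines the c_i
solution: c_0 = -4, c_1 = -3, c_2 = 2, c_3 = 3

p(D) = -4·I − 3·D + 2·D^2 + 3·D^3, i.e. c_0 = -4, c_1 = -3, c_2 = 2, c_3 = 3


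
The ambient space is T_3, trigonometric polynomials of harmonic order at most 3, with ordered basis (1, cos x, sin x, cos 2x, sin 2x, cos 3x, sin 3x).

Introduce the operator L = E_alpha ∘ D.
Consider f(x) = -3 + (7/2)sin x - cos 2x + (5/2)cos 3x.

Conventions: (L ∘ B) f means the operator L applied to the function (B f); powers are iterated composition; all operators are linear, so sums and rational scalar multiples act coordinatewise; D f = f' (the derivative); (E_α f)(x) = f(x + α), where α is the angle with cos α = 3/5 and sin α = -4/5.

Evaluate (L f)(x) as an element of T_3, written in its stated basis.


the image equals g(x) = (21/10)cos x + (14/5)sin x - (48/25)cos 2x - (14/25)sin 2x + (66/25)cos 3x + (351/50)sin 3x

D f = (7/2)cos x + 2sin 2x - (15/2)sin 3x
E_alpha D f = (21/10)cos x + (14/5)sin x - (48/25)cos 2x - (14/25)sin 2x + (66/25)cos 3x + (351/50)sin 3x


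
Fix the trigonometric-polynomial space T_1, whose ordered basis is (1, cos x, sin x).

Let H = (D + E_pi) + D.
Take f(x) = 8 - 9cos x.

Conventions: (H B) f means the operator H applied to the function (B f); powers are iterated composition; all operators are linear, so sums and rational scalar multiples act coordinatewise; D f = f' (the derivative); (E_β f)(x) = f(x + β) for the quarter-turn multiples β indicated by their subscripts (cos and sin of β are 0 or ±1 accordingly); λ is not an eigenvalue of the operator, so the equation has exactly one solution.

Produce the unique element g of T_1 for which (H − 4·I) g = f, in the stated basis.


the result is g(x) = -8/3 + (45/29)cos x - (18/29)sin x

write g with unknown coordinates in the stated basis and equate coefficients in (H − 4·I) g = f
solving from the highest basis element down gives g = -8/3 + (45/29)cos x - (18/29)sin x
check: H g = -8/3 - (81/29)cos x - (72/29)sin x
so H g − 4·g = 8 - 9cos x = f ✓


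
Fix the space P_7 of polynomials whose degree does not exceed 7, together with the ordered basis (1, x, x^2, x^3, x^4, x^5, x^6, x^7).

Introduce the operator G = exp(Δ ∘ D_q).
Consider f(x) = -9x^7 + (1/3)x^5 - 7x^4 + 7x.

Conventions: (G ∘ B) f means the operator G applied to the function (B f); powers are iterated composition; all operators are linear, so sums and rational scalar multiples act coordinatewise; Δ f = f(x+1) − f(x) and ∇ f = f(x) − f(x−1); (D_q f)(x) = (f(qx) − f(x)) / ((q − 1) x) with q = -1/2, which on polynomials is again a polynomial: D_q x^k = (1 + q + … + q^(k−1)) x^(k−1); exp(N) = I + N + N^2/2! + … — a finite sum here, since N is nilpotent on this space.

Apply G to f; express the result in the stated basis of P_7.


g(x) = -9x^7 - (3451/96)x^5 - (6253/64)x^4 - (130489/768)x^3 - (268613/1024)x^2 - (895087/3072)x - 987623/6144

order-1 term: -(1161/32)x^5 - (5805/64)x^4 - (5761/48)x^3 - (6557/64)x^2 - (4655/96)x - 1957/192
order-2 term: -(12771/256)x^3 - (163701/1024)x^2 - (230335/1024)x - 1783/16
order-3 term: -(12771/512)x - 80109/2048
the series for exp(Δ ∘ D_q) f terminates at order 3
exp(Δ ∘ D_q) f = -9x^7 - (3451/96)x^5 - (6253/64)x^4 - (130489/768)x^3 - (268613/1024)x^2 - (895087/3072)x - 987623/6144


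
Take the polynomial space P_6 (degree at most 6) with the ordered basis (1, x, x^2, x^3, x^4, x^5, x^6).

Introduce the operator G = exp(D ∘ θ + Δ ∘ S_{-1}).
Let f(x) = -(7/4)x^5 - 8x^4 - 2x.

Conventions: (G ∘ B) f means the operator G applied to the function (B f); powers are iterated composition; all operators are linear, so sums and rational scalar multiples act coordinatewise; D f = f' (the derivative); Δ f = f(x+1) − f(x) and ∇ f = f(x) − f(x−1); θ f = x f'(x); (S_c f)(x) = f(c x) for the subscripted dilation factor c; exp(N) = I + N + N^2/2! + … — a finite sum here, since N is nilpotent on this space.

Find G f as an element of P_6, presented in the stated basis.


order-1 term: -35x^4 - (285/2)x^3 - (61/2)x^2 - (93/4)x - 25/4
order-2 term: -350x^3 - (1065/2)x^2 + (209/4)x + 77/2
order-3 term: -700x^2 - 715x - 365/6
order-4 term: -1050x - 175
the series for exp(D ∘ θ + Δ ∘ S_{-1}) f terminates at order 4
exp(D ∘ θ + Δ ∘ S_{-1}) f = -(7/4)x^5 - 43x^4 - (985/2)x^3 - 1263x^2 - 1738x - 2443/12

the image equals g(x) = -(7/4)x^5 - 43x^4 - (985/2)x^3 - 1263x^2 - 1738x - 2443/12


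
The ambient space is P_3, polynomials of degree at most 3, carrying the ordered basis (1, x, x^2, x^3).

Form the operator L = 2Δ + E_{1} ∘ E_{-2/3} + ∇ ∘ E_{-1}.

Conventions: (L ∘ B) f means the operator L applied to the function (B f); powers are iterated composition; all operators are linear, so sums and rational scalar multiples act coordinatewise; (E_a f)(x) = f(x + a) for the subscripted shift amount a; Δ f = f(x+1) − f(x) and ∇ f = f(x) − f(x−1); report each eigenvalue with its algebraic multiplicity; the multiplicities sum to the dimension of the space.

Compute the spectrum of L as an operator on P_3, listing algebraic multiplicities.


image of 1: 1
image of x: x + 10/3
image of x^2: x^2 + (20/3)x - 8/9
image of x^3: x^3 + 10x^2 - (8/3)x + 244/27
the matrix is upper triangular; its diagonal is (1, 1, 1, 1)
for a triangular matrix the eigenvalues are the diagonal entries, with algebraic multiplicity their repetition count

λ = 1 (multiplicity 4)


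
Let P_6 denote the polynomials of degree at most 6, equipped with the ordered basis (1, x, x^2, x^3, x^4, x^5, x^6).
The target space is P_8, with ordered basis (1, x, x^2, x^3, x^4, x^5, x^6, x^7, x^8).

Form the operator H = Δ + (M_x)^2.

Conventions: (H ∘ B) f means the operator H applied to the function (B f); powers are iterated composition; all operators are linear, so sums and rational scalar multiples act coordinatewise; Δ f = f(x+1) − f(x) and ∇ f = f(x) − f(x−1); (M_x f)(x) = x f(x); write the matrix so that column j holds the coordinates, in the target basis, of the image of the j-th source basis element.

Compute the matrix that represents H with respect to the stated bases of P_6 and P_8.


the matrix is [[0, 1, 1, 1, 1, 1, 1]; [0, 0, 2, 3, 4, 5, 6]; [1, 0, 0, 3, 6, 10, 15]; [0, 1, 0, 0, 4, 10, 20]; [0, 0, 1, 0, 0, 5, 15]; [0, 0, 0, 1, 0, 0, 6]; [0, 0, 0, 0, 1, 0, 0]; [0, 0, 0, 0, 0, 1, 0]; [0, 0, 0, 0, 0, 0, 1]] (rows listed top to bottom)

image of 1: x^2
image of x: x^3 + 1
image of x^2: x^4 + 2x + 1
image of x^3: x^5 + 3x^2 + 3x + 1
image of x^4: x^6 + 4x^3 + 6x^2 + 4x + 1
image of x^5: x^7 + 5x^4 + 10x^3 + 10x^2 + 5x + 1
image of x^6: x^8 + 6x^5 + 15x^4 + 20x^3 + 15x^2 + 6x + 1
each image's coordinates form column j of the matrix


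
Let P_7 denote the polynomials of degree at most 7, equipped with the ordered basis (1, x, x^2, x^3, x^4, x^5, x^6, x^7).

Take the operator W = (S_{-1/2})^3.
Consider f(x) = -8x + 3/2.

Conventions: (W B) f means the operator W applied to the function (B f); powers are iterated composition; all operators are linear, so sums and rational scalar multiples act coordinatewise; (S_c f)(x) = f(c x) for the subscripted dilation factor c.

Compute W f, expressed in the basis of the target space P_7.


the result is g(x) = x + 3/2

S_{-1/2} f = 4x + 3/2
S_{-1/2} S_{-1/2} f = -2x + 3/2
S_{-1/2} S_{-1/2} S_{-1/2} f = x + 3/2


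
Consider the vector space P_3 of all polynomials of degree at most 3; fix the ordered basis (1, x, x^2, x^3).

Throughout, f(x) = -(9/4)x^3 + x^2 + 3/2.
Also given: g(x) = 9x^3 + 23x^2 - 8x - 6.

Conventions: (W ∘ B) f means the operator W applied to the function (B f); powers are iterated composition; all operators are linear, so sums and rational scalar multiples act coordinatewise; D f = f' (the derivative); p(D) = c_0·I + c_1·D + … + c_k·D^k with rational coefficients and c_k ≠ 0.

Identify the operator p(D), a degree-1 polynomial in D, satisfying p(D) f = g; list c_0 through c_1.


p(D) = -4·I − 4·D, i.e. c_0 = -4, c_1 = -4

D^0 f = -(9/4)x^3 + x^2 + 3/2
D^1 f = -(27/4)x^2 + 2x
matching coefficients of g against c_0 f + c_1 Df + … from the top degree down determines the c_i
solution: c_0 = -4, c_1 = -4


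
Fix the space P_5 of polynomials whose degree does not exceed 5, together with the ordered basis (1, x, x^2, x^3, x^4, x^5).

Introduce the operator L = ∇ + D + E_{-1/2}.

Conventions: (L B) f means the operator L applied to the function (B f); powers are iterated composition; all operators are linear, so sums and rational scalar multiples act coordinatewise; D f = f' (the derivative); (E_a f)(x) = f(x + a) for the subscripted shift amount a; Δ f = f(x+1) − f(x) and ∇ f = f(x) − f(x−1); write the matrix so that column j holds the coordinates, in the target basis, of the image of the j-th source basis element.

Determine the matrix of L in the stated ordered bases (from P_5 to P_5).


image of 1: 1
image of x: x + 3/2
image of x^2: x^2 + 3x - 3/4
image of x^3: x^3 + (9/2)x^2 - (9/4)x + 7/8
image of x^4: x^4 + 6x^3 - (9/2)x^2 + (7/2)x - 15/16
image of x^5: x^5 + (15/2)x^4 - (15/2)x^3 + (35/4)x^2 - (75/16)x + 31/32
each image's coordinates form column j of the matrix

the matrix is [[1, 3/2, -3/4, 7/8, -15/16, 31/32]; [0, 1, 3, -9/4, 7/2, -75/16]; [0, 0, 1, 9/2, -9/2, 35/4]; [0, 0, 0, 1, 6, -15/2]; [0, 0, 0, 0, 1, 15/2]; [0, 0, 0, 0, 0, 1]] (rows listed top to bottom)


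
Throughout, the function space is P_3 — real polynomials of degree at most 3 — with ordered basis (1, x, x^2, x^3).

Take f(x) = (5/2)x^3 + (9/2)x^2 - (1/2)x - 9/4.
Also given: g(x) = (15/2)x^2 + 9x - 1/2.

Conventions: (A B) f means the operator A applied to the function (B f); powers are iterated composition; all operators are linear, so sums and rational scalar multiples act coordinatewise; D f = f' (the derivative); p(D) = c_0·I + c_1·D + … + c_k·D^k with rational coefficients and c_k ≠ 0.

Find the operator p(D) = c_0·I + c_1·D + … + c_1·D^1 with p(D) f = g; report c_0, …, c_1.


D^0 f = (5/2)x^3 + (9/2)x^2 - (1/2)x - 9/4
D^1 f = (15/2)x^2 + 9x - 1/2
matching coefficients of g against c_0 f + c_1 Df + … from the top degree down determines the c_i
solution: c_0 = 0, c_1 = 1

c_0 = 0, c_1 = 1


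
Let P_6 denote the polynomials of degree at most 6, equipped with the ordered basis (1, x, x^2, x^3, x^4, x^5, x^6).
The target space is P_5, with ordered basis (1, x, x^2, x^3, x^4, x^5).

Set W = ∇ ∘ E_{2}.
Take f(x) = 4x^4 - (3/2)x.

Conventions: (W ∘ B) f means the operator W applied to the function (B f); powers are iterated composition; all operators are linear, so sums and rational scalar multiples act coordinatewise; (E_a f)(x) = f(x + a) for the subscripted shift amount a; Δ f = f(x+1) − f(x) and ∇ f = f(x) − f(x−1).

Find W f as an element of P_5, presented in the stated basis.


the image equals g(x) = 16x^3 + 72x^2 + 112x + 117/2

E_{2} f = 4x^4 + 32x^3 + 96x^2 + (253/2)x + 61
∇ E_{2} f = 16x^3 + 72x^2 + 112x + 117/2


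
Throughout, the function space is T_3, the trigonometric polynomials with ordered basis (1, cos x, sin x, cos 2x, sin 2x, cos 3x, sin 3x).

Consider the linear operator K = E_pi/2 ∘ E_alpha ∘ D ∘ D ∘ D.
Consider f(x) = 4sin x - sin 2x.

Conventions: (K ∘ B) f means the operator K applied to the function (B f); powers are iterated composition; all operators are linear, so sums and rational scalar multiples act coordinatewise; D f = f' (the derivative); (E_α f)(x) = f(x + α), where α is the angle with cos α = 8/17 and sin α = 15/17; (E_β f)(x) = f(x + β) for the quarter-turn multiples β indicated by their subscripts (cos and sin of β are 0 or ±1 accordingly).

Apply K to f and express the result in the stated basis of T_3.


D f = 4cos x - 2cos 2x
D D f = -4sin x + 4sin 2x
D (D ∘ D) f = -4cos x + 8cos 2x
E_alpha D (D ∘ D) f = -(32/17)cos x + (60/17)sin x - (1288/289)cos 2x - (1920/289)sin 2x
E_pi/2 (E_alpha ∘ D) (D ∘ D) f = (60/17)cos x + (32/17)sin x + (1288/289)cos 2x + (1920/289)sin 2x

g(x) = (60/17)cos x + (32/17)sin x + (1288/289)cos 2x + (1920/289)sin 2x


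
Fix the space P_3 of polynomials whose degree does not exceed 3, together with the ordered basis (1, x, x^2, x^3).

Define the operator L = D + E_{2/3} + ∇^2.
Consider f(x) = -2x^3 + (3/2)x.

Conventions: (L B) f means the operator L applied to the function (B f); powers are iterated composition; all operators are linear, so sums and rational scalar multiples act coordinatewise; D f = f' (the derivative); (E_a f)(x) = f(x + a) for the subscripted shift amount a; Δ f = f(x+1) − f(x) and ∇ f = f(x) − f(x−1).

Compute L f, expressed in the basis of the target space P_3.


the result is g(x) = -2x^3 - 10x^2 - (79/6)x + 751/54

D f = -6x^2 + 3/2
E_{2/3} f = -2x^3 - 4x^2 - (7/6)x + 11/27
∇ f = -6x^2 + 6x - 1/2
∇ ∇ f = -12x + 12
(D + E_{2/3} + ∇^2) f = -2x^3 - 10x^2 - (79/6)x + 751/54


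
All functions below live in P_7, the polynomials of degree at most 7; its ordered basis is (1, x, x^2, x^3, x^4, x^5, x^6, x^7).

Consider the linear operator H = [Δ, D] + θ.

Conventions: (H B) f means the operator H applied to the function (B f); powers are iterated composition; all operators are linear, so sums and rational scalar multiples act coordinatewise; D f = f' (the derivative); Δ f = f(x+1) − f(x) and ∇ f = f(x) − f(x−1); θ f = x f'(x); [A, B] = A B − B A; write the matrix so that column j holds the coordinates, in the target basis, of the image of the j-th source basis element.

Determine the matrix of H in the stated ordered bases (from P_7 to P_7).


the matrix is [[0, 0, 0, 0, 0, 0, 0, 0]; [0, 1, 0, 0, 0, 0, 0, 0]; [0, 0, 2, 0, 0, 0, 0, 0]; [0, 0, 0, 3, 0, 0, 0, 0]; [0, 0, 0, 0, 4, 0, 0, 0]; [0, 0, 0, 0, 0, 5, 0, 0]; [0, 0, 0, 0, 0, 0, 6, 0]; [0, 0, 0, 0, 0, 0, 0, 7]] (rows listed top to bottom)

image of 1: 0
image of x: x
image of x^2: 2x^2
image of x^3: 3x^3
image of x^4: 4x^4
image of x^5: 5x^5
image of x^6: 6x^6
image of x^7: 7x^7
each image's coordinates form column j of the matrix


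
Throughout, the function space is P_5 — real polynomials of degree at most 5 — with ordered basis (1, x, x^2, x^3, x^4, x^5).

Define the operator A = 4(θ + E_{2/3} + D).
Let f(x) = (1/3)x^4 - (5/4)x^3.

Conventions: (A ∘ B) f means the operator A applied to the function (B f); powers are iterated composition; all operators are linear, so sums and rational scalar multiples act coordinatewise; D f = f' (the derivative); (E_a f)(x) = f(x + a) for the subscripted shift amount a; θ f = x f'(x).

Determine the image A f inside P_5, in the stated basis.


the result is g(x) = (20/3)x^4 - (100/9)x^3 - (193/9)x^2 - (412/81)x - 296/243

θ f = (4/3)x^4 - (15/4)x^3
E_{2/3} f = (1/3)x^4 - (13/36)x^3 - (29/18)x^2 - (103/81)x - 74/243
D f = (4/3)x^3 - (15/4)x^2
(θ + E_{2/3} + D) f = (5/3)x^4 - (25/9)x^3 - (193/36)x^2 - (103/81)x - 74/243
(4(θ + E_{2/3} + D)) f = (20/3)x^4 - (100/9)x^3 - (193/9)x^2 - (412/81)x - 296/243


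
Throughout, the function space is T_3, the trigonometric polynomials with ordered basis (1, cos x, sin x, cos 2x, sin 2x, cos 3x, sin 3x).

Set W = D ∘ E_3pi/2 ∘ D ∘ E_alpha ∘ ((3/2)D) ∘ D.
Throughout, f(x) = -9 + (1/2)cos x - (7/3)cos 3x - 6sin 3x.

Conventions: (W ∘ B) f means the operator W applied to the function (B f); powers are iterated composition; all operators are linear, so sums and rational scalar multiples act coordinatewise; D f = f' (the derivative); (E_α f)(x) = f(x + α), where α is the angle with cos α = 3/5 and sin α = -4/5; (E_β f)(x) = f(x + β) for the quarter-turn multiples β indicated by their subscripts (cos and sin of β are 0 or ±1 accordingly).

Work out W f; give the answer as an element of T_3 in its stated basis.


the result is g(x) = -(3/5)cos x + (9/20)sin x + (72819/125)cos 3x - (130491/250)sin 3x

D f = -(1/2)sin x - 18cos 3x + 7sin 3x
D D f = -(1/2)cos x + 21cos 3x + 54sin 3x
((3/2)D) D f = -(3/4)cos x + (63/2)cos 3x + 81sin 3x
E_alpha ((3/2)D) D f = -(9/20)cos x - (3/5)sin x - (14499/250)cos 3x - (8091/125)sin 3x
D (E_alpha ∘ ((3/2)D) ∘ D) f = -(3/5)cos x + (9/20)sin x - (24273/125)cos 3x + (43497/250)sin 3x
E_3pi/2 D (E_alpha ∘ ((3/2)D) ∘ D) f = -(9/20)cos x - (3/5)sin x + (43497/250)cos 3x + (24273/125)sin 3x
D E_3pi/2 D (E_alpha ∘ ((3/2)D) ∘ D) f = -(3/5)cos x + (9/20)sin x + (72819/125)cos 3x - (130491/250)sin 3x


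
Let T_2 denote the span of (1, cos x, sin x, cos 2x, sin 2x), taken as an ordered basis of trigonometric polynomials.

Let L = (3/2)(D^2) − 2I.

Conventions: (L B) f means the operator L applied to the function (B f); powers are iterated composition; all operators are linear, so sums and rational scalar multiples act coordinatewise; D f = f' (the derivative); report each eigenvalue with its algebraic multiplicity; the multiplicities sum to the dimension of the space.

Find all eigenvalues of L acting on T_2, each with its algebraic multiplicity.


image of 1: -2
image of cos x: -(7/2)cos x
image of sin x: -(7/2)sin x
image of cos 2x: -8cos 2x
image of sin 2x: -8sin 2x
the matrix is diagonal; its diagonal is (-2, -7/2, -7/2, -8, -8)
for a triangular matrix the eigenvalues are the diagonal entries, with algebraic multiplicity their repetition count

λ = -8 (multiplicity 2), λ = -7/2 (multiplicity 2), λ = -2 (multiplicity 1)


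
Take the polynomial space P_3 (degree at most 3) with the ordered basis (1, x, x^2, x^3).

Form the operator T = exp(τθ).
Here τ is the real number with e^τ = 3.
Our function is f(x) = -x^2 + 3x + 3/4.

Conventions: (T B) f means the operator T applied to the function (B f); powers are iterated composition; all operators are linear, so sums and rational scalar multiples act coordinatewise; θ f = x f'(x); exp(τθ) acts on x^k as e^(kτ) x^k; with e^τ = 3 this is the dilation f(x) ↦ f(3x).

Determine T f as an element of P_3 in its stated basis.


exp(τθ) x^k = e^(kτ) x^k; with e^τ = 3 this sends x^k to 3^k x^k
x ↦ 3 x
x^2 ↦ 9 x^2
applying this coordinatewise to f: exp(τθ) f = -9x^2 + 9x + 3/4

the result is g(x) = -9x^2 + 9x + 3/4


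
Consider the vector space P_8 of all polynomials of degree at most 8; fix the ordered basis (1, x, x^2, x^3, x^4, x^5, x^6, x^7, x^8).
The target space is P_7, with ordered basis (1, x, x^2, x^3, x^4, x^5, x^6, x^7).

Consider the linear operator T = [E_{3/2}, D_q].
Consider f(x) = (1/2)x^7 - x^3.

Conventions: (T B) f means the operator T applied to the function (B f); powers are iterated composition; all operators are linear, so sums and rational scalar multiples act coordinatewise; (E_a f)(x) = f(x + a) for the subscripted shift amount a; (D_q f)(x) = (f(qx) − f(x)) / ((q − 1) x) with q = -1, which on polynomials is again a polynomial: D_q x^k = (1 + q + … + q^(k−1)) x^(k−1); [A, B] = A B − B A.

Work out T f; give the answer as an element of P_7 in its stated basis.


D_q f = (1/2)x^6 - x^2
E_{3/2} D_q f = (1/2)x^6 + (9/2)x^5 + (135/8)x^4 + (135/4)x^3 + (1183/32)x^2 + (633/32)x + 441/128
E_{3/2} f = (1/2)x^7 + (21/4)x^6 + (189/8)x^5 + (945/16)x^4 + (2803/32)x^3 + (4815/64)x^2 + (4239/128)x + 1323/256
D_q E_{3/2} f = (1/2)x^6 + (189/8)x^4 + (2803/32)x^2 + 4239/128
[E_{3/2}, D_q] f = (9/2)x^5 - (27/4)x^4 + (135/4)x^3 - (405/8)x^2 + (633/32)x - 1899/64

g(x) = (9/2)x^5 - (27/4)x^4 + (135/4)x^3 - (405/8)x^2 + (633/32)x - 1899/64


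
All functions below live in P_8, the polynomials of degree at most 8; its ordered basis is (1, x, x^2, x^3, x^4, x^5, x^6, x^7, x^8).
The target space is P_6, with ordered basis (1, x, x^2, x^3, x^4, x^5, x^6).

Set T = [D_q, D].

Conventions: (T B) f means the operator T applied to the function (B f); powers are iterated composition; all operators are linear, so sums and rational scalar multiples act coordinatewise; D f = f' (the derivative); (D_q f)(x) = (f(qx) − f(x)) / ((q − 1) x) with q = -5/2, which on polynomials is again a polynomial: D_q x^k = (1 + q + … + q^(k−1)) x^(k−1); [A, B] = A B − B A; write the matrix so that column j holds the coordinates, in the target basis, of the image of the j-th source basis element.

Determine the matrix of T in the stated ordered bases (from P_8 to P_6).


image of 1: 0
image of x: 0
image of x^2: 7/2
image of x^3: -14x
image of x^4: (413/8)x^2
image of x^5: -(1337/8)x^3
image of x^6: (16527/32)x^4
image of x^7: -(24549/16)x^5
image of x^8: (569233/128)x^6
each image's coordinates form column j of the matrix

the matrix is [[0, 0, 7/2, 0, 0, 0, 0, 0, 0]; [0, 0, 0, -14, 0, 0, 0, 0, 0]; [0, 0, 0, 0, 413/8, 0, 0, 0, 0]; [0, 0, 0, 0, 0, -1337/8, 0, 0, 0]; [0, 0, 0, 0, 0, 0, 16527/32, 0, 0]; [0, 0, 0, 0, 0, 0, 0, -24549/16, 0]; [0, 0, 0, 0, 0, 0, 0, 0, 569233/128]] (rows listed top to bottom)


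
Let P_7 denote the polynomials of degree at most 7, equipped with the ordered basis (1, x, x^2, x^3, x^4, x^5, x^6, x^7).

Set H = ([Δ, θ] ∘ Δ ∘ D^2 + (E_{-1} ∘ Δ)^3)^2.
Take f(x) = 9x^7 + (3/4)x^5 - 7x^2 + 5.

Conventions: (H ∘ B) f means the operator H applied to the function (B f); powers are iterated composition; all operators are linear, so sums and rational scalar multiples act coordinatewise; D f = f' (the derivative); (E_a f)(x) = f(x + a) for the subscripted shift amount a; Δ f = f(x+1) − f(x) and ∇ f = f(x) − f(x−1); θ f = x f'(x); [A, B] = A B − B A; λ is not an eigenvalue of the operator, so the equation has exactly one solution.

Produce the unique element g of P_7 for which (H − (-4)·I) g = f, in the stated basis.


write g with unknown coordinates in the stated basis and equate coefficients in (H − (-4)·I) g = f
solving from the highest basis element down gives g = (9/4)x^7 + (3/16)x^5 - (7/4)x^2 - 2835x + 11345/4
check: H g = 11340x - 11340
so H g − (-4)·g = 9x^7 + (3/4)x^5 - 7x^2 + 5 = f ✓

g(x) = (9/4)x^7 + (3/16)x^5 - (7/4)x^2 - 2835x + 11345/4


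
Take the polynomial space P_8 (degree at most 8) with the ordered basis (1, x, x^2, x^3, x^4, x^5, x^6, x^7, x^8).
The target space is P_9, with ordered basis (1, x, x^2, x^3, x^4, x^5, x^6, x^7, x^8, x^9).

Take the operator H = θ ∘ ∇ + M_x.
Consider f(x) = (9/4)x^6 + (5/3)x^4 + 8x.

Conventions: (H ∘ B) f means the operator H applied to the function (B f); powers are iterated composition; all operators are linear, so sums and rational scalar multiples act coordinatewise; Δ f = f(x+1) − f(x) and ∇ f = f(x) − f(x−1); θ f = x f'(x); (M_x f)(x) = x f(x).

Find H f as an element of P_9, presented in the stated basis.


∇ f = (27/2)x^5 - (135/4)x^4 + (155/3)x^3 - (175/4)x^2 + (121/6)x + 49/12
θ ∇ f = (135/2)x^5 - 135x^4 + 155x^3 - (175/2)x^2 + (121/6)x
M_x f = (9/4)x^7 + (5/3)x^5 + 8x^2
(θ ∘ ∇ + M_x) f = (9/4)x^7 + (415/6)x^5 - 135x^4 + 155x^3 - (159/2)x^2 + (121/6)x

the image equals g(x) = (9/4)x^7 + (415/6)x^5 - 135x^4 + 155x^3 - (159/2)x^2 + (121/6)x


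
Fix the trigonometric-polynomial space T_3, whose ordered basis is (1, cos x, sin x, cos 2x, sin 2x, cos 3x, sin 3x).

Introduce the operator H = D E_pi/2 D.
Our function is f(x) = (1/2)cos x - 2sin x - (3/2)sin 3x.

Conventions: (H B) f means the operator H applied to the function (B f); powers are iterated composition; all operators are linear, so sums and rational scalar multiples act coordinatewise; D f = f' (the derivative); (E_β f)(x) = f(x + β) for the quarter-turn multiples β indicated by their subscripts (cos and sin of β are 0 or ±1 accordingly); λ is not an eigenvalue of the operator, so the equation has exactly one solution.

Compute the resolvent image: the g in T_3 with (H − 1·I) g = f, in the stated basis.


g(x) = -(5/4)cos x + (3/4)sin x + (27/164)cos 3x + (3/164)sin 3x

write g with unknown coordinates in the stated basis and equate coefficients in (H − 1·I) g = f
solving from the highest basis element down gives g = -(5/4)cos x + (3/4)sin x + (27/164)cos 3x + (3/164)sin 3x
check: H g = -(3/4)cos x - (5/4)sin x + (27/164)cos 3x - (243/164)sin 3x
so H g − 1·g = (1/2)cos x - 2sin x - (3/2)sin 3x = f ✓


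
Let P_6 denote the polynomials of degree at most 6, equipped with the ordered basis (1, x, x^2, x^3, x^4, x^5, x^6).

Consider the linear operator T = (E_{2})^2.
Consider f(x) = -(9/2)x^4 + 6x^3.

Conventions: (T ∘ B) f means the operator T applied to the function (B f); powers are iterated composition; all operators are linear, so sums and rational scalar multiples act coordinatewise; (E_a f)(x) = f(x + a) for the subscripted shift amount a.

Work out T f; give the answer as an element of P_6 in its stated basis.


E_{2} f = -(9/2)x^4 - 30x^3 - 72x^2 - 72x - 24
E_{2} E_{2} f = -(9/2)x^4 - 66x^3 - 360x^2 - 864x - 768

the result is g(x) = -(9/2)x^4 - 66x^3 - 360x^2 - 864x - 768


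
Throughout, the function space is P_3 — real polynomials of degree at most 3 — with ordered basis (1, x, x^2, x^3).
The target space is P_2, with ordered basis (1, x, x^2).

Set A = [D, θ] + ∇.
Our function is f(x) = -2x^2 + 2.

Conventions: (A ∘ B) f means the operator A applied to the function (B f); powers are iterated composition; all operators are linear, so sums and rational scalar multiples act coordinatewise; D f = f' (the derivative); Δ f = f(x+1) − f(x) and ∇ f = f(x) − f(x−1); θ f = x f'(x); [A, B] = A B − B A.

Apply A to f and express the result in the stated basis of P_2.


θ f = -4x^2
D θ f = -8x
D f = -4x
θ D f = -4x
[D, θ] f = -4x
∇ f = -4x + 2
([D, θ] + ∇) f = -8x + 2

the result is g(x) = -8x + 2
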